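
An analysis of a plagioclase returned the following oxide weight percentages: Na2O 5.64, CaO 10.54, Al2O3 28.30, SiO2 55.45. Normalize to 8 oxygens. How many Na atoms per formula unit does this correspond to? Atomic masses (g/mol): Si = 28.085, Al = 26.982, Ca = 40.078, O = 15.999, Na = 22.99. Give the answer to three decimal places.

Na2O (M=61.979): mol = 0.09100; Na = 0.18200, O = 0.09100.
CaO (M=56.077): mol = 0.18796; Ca = 0.18796, O = 0.18796.
Al2O3 (M=101.961): mol = 0.27756; Al = 0.55512, O = 0.83268.
SiO2 (M=60.083): mol = 0.92289; Si = 0.92289, O = 1.84578.
ΣO = 2.95742; factor = 8/ΣO = 2.70506.
Na apfu = 0.18200 × 2.70506 = 0.492.

0.492 Na apfu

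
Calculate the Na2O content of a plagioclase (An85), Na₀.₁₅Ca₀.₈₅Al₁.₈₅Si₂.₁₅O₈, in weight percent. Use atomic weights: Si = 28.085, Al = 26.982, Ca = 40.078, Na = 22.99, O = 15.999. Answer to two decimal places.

M(Na₀.₁₅Ca₀.₈₅Al₁.₈₅Si₂.₁₅O₈) = 275.806 g/mol; M(Na2O) = 61.979 g/mol.
Moles Na2O per formula unit = 0.15 Na ÷ 2 = 0.0750.
Na2O fraction = (0.0750 × 61.979) / 275.806 = 4.648/275.806 = 0.0169.

1.69 wt%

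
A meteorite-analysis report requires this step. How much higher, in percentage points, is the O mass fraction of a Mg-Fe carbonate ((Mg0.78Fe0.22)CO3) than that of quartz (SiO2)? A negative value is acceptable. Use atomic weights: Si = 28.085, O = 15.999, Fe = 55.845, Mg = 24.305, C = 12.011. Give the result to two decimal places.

O in (Mg0.78Fe0.22)CO3: molar mass 91.252 g/mol; 3×15.999 = 47.997 g → 52.60 wt%.
O in SiO2: molar mass 60.083 g/mol; 2×15.999 = 31.998 g → 53.26 wt%.
Difference = 52.60 − 53.26 = -0.66 percentage points.

-0.66 percentage points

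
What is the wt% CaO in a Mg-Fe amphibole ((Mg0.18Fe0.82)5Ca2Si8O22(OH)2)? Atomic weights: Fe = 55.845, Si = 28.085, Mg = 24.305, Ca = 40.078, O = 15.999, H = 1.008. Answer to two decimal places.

Molar mass of (Mg0.18Fe0.82)5Ca2Si8O22(OH)2 = 0.90×24.305 + 4.10×55.845 + 2×40.078 + 8×28.085 + 24×15.999 + 2×1.008 = 941.667 g/mol.
Each formula unit contains 2 Ca, equivalent to 2/1 = 2.0000 mol CaO.
M(CaO) = 1×40.078 + 1×15.999 = 56.077 g/mol.
Mass of CaO per formula unit = 2.0000 × 56.077 = 112.154 g.
CaO wt% = 112.154 / 941.667 × 100 = 11.91%.

11.91 wt%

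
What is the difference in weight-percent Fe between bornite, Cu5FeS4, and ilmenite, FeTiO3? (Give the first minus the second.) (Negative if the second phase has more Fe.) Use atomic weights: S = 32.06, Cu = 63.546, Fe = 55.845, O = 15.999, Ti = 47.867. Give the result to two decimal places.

First mineral: 55.845 g Fe in 501.815 g formula = 11.13 wt% Fe.
Second mineral: 55.845 g Fe in 151.709 g formula = 36.81 wt% Fe.
11.13% − 36.81% gives a difference of -25.68 percentage points.

-25.68 percentage points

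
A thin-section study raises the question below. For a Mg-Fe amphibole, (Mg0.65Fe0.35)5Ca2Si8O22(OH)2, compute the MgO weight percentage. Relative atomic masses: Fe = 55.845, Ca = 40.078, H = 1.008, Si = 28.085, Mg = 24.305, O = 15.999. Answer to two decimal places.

M((Mg0.65Fe0.35)5Ca2Si8O22(OH)2) = 867.548 g/mol; M(MgO) = 40.304 g/mol.
Moles MgO per formula unit = 3.25 Mg ÷ 1 = 3.2500.
MgO fraction = (3.2500 × 40.304) / 867.548 = 130.988/867.548 = 0.1510.

15.10 wt%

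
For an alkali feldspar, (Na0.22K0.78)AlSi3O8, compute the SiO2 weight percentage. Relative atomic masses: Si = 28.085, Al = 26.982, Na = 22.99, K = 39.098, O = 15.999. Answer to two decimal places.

Molar mass of (Na0.22K0.78)AlSi3O8 = 0.22·22.99 + 0.78·39.098 + 1·26.982 + 3·28.085 + 8·15.999 = 274.783 g/mol.
Each formula unit contains 3 Si, equivalent to 3/1 = 3.0000 mol SiO2.
M(SiO2) = 1×28.085 + 2×15.999 = 60.083 g/mol.
Mass of SiO2 per formula unit = 3.0000 × 60.083 = 180.249 g.
SiO2 wt% = 180.249 / 274.783 × 100 = 65.60%.

65.60 wt%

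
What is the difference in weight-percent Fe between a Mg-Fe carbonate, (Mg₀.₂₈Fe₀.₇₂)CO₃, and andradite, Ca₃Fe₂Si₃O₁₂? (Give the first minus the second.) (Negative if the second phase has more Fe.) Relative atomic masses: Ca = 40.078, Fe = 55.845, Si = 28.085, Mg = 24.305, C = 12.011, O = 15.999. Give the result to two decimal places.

M((Mg₀.₂₈Fe₀.₇₂)CO₃) = 107.022 g/mol, so wt% Fe = 40.208/107.022 × 100 = 37.57%.
M(Ca₃Fe₂Si₃O₁₂) = 508.167 g/mol, so wt% Fe = 111.690/508.167 × 100 = 21.98%.
37.57 − 21.98 = 15.59 pp.

15.59 percentage points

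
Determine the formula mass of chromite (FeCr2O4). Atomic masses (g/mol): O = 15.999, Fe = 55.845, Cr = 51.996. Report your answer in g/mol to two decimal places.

The formula mass is the sum 1·55.845 + 2·51.996 + 4·15.999.

223.83 g/mol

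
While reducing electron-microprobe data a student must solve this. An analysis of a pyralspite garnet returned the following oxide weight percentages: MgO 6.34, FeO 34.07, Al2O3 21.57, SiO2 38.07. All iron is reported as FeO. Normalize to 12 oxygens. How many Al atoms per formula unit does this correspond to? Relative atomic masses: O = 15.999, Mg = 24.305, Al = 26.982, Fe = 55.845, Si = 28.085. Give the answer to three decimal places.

2.004 Al apfu

MgO: 6.34/40.304 = 0.15730 mol → 0.15730 mol Mg, 0.15730 mol O.
FeO: 34.07/71.844 = 0.47422 mol → 0.47422 mol Fe, 0.47422 mol O.
Al2O3: 21.57/101.961 = 0.21155 mol → 0.42310 mol Al, 0.63465 mol O.
SiO2: 38.07/60.083 = 0.63362 mol → 0.63362 mol Si, 1.26724 mol O.
Total oxygen = 2.53341 mol. Normalization factor = 12/2.53341 = 4.73670.
Al per 12 O = 0.42310 × 4.73670 = 2.004.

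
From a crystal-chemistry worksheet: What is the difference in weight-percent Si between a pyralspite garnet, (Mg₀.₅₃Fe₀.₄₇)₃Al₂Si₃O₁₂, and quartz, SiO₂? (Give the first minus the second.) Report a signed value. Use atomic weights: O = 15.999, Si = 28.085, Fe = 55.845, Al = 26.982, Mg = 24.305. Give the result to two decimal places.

Si in (Mg₀.₅₃Fe₀.₄₇)₃Al₂Si₃O₁₂: molar mass 447.593 g/mol; 3×28.085 = 84.255 g → 18.82 wt%.
Si in SiO₂: molar mass 60.083 g/mol; 1×28.085 = 28.085 g → 46.74 wt%.
Difference = 18.82 − 46.74 = -27.92 percentage points.

-27.92 percentage points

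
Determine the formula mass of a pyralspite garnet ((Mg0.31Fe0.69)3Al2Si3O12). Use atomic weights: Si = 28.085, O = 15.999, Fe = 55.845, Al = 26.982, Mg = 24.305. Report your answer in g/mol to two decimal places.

The formula mass is the sum 0.93×24.305 + 2.07×55.845 + 2×26.982 + 3×28.085 + 12×15.999.

468.41 g/mol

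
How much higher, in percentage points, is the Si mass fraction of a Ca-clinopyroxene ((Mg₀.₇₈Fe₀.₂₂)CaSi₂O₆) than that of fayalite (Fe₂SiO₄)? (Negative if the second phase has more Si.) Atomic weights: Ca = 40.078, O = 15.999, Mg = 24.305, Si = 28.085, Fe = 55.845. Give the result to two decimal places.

11.35 percentage points

Si in (Mg₀.₇₈Fe₀.₂₂)CaSi₂O₆: molar mass 223.486 g/mol; 2×28.085 = 56.170 g → 25.13 wt%.
Si in Fe₂SiO₄: molar mass 203.771 g/mol; 1×28.085 = 28.085 g → 13.78 wt%.
Difference = 25.13 − 13.78 = 11.35 percentage points.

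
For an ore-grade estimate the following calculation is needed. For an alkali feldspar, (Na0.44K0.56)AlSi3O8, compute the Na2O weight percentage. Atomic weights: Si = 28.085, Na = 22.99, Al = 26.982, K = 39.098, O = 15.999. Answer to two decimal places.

5.03 wt%

Formula mass = 271.239 g/mol.
0.44 Na → 0.2200 mol Na2O per formula unit; M(Na2O) = 61.979, so Na2O mass = 13.635 g.
13.635/271.239 × 100 = 5.03 wt%.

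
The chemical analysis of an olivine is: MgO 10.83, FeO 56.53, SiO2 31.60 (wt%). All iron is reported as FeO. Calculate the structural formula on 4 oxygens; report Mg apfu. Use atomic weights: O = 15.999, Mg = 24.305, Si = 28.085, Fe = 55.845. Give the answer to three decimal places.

10.83 wt% MgO ÷ 40.304 g/mol = 0.26871 mol, giving 0.26871 Mg and 0.26871 O.
56.53 wt% FeO ÷ 71.844 g/mol = 0.78684 mol, giving 0.78684 Fe and 0.78684 O.
31.60 wt% SiO2 ÷ 60.083 g/mol = 0.52594 mol, giving 0.52594 Si and 1.05188 O.
Oxygen sums to 2.10743; scaling by 4/2.10743 = 1.89805 puts the formula on 4 O.
Mg: 0.26871 × 1.89805 = 0.510 atoms per formula unit.

0.510 Mg apfu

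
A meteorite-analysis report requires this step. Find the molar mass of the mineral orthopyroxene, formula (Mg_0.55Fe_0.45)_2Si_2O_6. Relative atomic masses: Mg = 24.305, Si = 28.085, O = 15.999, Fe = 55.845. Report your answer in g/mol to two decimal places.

229.16 g/mol

Mg: 1.10 × 24.305 = 26.7355
Fe: 0.90 × 55.845 = 50.2605
Si: 2 × 28.085 = 56.1700
O: 6 × 15.999 = 95.9940
Summing the contributions gives the formula mass.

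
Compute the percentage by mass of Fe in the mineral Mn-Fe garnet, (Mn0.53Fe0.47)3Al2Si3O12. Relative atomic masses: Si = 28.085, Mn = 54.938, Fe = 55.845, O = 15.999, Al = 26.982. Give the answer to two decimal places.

Formula mass = 1.59·54.938 + 1.41·55.845 + 2·26.982 + 3·28.085 + 12·15.999 = 496.300 g/mol, of which 78.741 g is Fe.
So Fe makes up 78.741/496.300 = 0.1587 of the mass, i.e. 15.87%.

15.87 weight percent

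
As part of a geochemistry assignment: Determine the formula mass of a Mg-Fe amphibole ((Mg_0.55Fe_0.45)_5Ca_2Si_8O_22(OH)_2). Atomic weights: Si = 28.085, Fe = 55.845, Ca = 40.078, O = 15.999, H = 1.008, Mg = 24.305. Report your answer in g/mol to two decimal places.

M = 2.75·24.305 + 2.25·55.845 + 2·40.078 + 8·28.085 + 24·15.999 + 2·1.008

883.32 g/mol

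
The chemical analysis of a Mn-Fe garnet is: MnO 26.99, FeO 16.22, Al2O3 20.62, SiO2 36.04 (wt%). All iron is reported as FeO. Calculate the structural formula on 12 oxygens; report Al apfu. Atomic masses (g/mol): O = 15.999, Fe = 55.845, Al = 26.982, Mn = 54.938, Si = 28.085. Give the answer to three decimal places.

MnO: 26.99/70.937 = 0.38048 mol → 0.38048 mol Mn, 0.38048 mol O.
FeO: 16.22/71.844 = 0.22577 mol → 0.22577 mol Fe, 0.22577 mol O.
Al2O3: 20.62/101.961 = 0.20223 mol → 0.40446 mol Al, 0.60669 mol O.
SiO2: 36.04/60.083 = 0.59984 mol → 0.59984 mol Si, 1.19968 mol O.
Total oxygen = 2.41262 mol. Normalization factor = 12/2.41262 = 4.97385.
Al per 12 O = 0.40446 × 4.97385 = 2.012.

2.012 Al apfu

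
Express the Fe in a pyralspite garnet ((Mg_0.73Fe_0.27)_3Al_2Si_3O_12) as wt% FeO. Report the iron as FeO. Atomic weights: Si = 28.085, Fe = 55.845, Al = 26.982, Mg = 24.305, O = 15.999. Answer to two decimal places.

Molar mass of (Mg_0.73Fe_0.27)_3Al_2Si_3O_12 = 2.19×24.305 + 0.81×55.845 + 2×26.982 + 3×28.085 + 12×15.999 = 428.669 g/mol.
Each formula unit contains 0.81 Fe, equivalent to 0.81/1 = 0.8100 mol FeO.
M(FeO) = 1×55.845 + 1×15.999 = 71.844 g/mol.
Mass of FeO per formula unit = 0.8100 × 71.844 = 58.194 g.
FeO wt% = 58.194 / 428.669 × 100 = 13.58%.

13.58 wt%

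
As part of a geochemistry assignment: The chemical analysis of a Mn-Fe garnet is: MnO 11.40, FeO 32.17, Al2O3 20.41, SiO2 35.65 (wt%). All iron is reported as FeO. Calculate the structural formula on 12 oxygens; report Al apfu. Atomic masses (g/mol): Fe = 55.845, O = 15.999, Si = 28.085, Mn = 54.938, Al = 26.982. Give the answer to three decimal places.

11.40 wt% MnO ÷ 70.937 g/mol = 0.16071 mol, giving 0.16071 Mn and 0.16071 O.
32.17 wt% FeO ÷ 71.844 g/mol = 0.44778 mol, giving 0.44778 Fe and 0.44778 O.
20.41 wt% Al2O3 ÷ 101.961 g/mol = 0.20017 mol, giving 0.40034 Al and 0.60051 O.
35.65 wt% SiO2 ÷ 60.083 g/mol = 0.59335 mol, giving 0.59335 Si and 1.18670 O.
Oxygen sums to 2.39570; scaling by 12/2.39570 = 5.00897 puts the formula on 12 O.
Al: 0.40034 × 5.00897 = 2.005 atoms per formula unit.

2.005 Al apfu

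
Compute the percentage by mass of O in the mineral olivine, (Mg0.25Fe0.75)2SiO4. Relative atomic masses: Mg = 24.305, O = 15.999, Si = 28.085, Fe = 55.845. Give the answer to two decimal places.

34.04 mass %

M((Mg0.25Fe0.75)2SiO4) = 188.001 g/mol.
O contributes 4 × 15.999 = 63.996 g per mole.
63.996/188.001 = 0.3404 → 34.04%.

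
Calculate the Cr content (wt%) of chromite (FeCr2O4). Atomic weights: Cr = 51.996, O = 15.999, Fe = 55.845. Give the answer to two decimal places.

46.46 wt%

M(FeCr2O4) = 223.833 g/mol.
Cr contributes 2 × 51.996 = 103.992 g per mole.
103.992/223.833 = 0.4646 → 46.46%.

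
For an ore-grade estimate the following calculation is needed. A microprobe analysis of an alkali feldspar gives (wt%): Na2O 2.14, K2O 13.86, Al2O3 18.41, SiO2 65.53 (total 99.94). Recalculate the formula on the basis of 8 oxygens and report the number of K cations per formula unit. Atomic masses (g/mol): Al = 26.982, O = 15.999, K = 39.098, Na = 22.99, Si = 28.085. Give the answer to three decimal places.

Na2O (M=61.979): mol = 0.03453; Na = 0.06906, O = 0.03453.
K2O (M=94.195): mol = 0.14714; K = 0.29428, O = 0.14714.
Al2O3 (M=101.961): mol = 0.18056; Al = 0.36112, O = 0.54168.
SiO2 (M=60.083): mol = 1.09066; Si = 1.09066, O = 2.18132.
ΣO = 2.90467; factor = 8/ΣO = 2.75419.
K apfu = 0.29428 × 2.75419 = 0.811.

0.811 K apfu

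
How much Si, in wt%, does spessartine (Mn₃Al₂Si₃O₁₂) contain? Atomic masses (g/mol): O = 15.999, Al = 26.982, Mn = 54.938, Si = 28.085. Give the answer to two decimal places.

17.02 wt%

M(Mn₃Al₂Si₃O₁₂) = 495.021 g/mol.
Si contributes 3 × 28.085 = 84.255 g per mole.
84.255/495.021 = 0.1702 → 17.02%.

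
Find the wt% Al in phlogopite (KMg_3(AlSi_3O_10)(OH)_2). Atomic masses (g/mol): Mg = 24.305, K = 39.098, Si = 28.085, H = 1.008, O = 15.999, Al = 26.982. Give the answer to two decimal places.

6.47 mass %

Molar mass of KMg_3(AlSi_3O_10)(OH)_2: 1·39.098 + 3·24.305 + 1·26.982 + 3·28.085 + 12·15.999 + 2·1.008 = 417.254 g/mol.
Mass of Al per formula unit: 1 × 26.982 = 26.982 g.
Weight fraction Al = 26.982 / 417.254 = 0.0647.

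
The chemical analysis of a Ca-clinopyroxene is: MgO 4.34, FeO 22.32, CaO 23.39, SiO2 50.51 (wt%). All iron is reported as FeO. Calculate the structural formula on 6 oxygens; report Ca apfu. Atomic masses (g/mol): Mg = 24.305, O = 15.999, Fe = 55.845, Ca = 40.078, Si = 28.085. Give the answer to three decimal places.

0.994 Ca apfu

MgO (M=40.304): mol = 0.10768; Mg = 0.10768, O = 0.10768.
FeO (M=71.844): mol = 0.31067; Fe = 0.31067, O = 0.31067.
CaO (M=56.077): mol = 0.41711; Ca = 0.41711, O = 0.41711.
SiO2 (M=60.083): mol = 0.84067; Si = 0.84067, O = 1.68134.
ΣO = 2.51680; factor = 6/ΣO = 2.38398.
Ca apfu = 0.41711 × 2.38398 = 0.994.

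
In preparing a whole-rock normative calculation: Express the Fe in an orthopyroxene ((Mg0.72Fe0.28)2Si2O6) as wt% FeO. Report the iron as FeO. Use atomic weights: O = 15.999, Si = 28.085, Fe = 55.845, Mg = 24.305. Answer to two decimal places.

18.42 wt%

M((Mg0.72Fe0.28)2Si2O6) = 218.436 g/mol; M(FeO) = 71.844 g/mol.
Moles FeO per formula unit = 0.56 Fe ÷ 1 = 0.5600.
FeO fraction = (0.5600 × 71.844) / 218.436 = 40.233/218.436 = 0.1842.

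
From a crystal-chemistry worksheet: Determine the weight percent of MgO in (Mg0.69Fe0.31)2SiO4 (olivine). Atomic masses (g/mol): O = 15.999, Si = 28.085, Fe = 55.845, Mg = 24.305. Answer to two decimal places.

34.71 wt%

Formula mass = 160.246 g/mol.
1.38 Mg → 1.3800 mol MgO per formula unit; M(MgO) = 40.304, so MgO mass = 55.620 g.
55.620/160.246 × 100 = 34.71 wt%.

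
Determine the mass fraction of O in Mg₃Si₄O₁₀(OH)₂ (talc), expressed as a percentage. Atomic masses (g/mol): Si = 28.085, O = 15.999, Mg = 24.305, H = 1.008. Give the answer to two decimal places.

Formula mass = 3*24.305 + 4*28.085 + 12*15.999 + 2*1.008 = 379.259 g/mol, of which 191.988 g is O.
So O makes up 191.988/379.259 = 0.5062 of the mass, i.e. 50.62%.

50.62 weight percent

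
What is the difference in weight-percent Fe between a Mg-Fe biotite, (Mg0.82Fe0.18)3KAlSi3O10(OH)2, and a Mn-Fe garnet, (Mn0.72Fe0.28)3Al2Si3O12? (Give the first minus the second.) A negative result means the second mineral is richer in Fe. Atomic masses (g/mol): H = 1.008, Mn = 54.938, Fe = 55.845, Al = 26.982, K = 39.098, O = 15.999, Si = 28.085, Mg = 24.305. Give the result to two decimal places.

-2.52 percentage points

First mineral: 30.156 g Fe in 434.286 g formula = 6.94 wt% Fe.
Second mineral: 46.910 g Fe in 495.783 g formula = 9.46 wt% Fe.
6.94% − 9.46% gives a difference of -2.52 percentage points.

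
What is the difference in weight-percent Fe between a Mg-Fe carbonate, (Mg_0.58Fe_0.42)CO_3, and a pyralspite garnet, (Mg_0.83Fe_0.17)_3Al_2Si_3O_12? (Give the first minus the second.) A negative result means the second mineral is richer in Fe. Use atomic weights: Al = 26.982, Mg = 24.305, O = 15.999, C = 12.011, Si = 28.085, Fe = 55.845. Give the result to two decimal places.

Fe in (Mg_0.58Fe_0.42)CO_3: molar mass 97.560 g/mol; 0.42×55.845 = 23.455 g → 24.04 wt%.
Fe in (Mg_0.83Fe_0.17)_3Al_2Si_3O_12: molar mass 419.207 g/mol; 0.51×55.845 = 28.481 g → 6.79 wt%.
Difference = 24.04 − 6.79 = 17.25 percentage points.

17.25 percentage points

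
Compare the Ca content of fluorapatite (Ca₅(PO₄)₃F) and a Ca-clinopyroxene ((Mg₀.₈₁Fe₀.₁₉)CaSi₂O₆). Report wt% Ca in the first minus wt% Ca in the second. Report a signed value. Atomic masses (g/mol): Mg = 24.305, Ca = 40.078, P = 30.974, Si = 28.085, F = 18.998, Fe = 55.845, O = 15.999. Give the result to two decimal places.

21.73 percentage points

Ca in Ca₅(PO₄)₃F: molar mass 504.298 g/mol; 5×40.078 = 200.390 g → 39.74 wt%.
Ca in (Mg₀.₈₁Fe₀.₁₉)CaSi₂O₆: molar mass 222.540 g/mol; 1×40.078 = 40.078 g → 18.01 wt%.
Difference = 39.74 − 18.01 = 21.73 percentage points.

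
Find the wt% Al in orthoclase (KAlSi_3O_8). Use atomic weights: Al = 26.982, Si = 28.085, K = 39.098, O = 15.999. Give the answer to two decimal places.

Formula mass = 1*39.098 + 1*26.982 + 3*28.085 + 8*15.999 = 278.327 g/mol, of which 26.982 g is Al.
So Al makes up 26.982/278.327 = 0.0969 of the mass, i.e. 9.69%.

9.69 wt%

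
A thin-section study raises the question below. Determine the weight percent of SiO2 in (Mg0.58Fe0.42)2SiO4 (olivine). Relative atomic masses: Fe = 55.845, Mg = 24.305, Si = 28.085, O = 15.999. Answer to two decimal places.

M((Mg0.58Fe0.42)2SiO4) = 167.185 g/mol; M(SiO2) = 60.083 g/mol.
Moles SiO2 per formula unit = 1 Si ÷ 1 = 1.0000.
SiO2 fraction = (1.0000 × 60.083) / 167.185 = 60.083/167.185 = 0.3594.

35.94 wt%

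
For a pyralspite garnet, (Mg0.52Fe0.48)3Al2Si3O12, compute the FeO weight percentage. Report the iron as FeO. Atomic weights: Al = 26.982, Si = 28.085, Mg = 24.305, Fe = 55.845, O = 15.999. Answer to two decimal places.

M((Mg0.52Fe0.48)3Al2Si3O12) = 448.540 g/mol; M(FeO) = 71.844 g/mol.
Moles FeO per formula unit = 1.44 Fe ÷ 1 = 1.4400.
FeO fraction = (1.4400 × 71.844) / 448.540 = 103.455/448.540 = 0.2306.

23.06 wt%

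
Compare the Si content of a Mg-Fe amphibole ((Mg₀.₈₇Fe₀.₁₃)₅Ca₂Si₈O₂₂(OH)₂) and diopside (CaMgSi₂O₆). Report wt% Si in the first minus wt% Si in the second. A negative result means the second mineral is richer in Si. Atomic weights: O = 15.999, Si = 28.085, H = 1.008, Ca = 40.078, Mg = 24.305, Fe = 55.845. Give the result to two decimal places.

Si in (Mg₀.₈₇Fe₀.₁₃)₅Ca₂Si₈O₂₂(OH)₂: molar mass 832.854 g/mol; 8×28.085 = 224.680 g → 26.98 wt%.
Si in CaMgSi₂O₆: molar mass 216.547 g/mol; 2×28.085 = 56.170 g → 25.94 wt%.
Difference = 26.98 − 25.94 = 1.04 percentage points.

1.04 percentage points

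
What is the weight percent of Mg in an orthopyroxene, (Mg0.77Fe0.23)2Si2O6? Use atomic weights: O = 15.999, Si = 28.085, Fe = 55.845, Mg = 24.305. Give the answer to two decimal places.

M((Mg0.77Fe0.23)2Si2O6) = 215.282 g/mol.
Mg contributes 1.54 × 24.305 = 37.430 g per mole.
37.430/215.282 = 0.1739 → 17.39%.

17.39 wt%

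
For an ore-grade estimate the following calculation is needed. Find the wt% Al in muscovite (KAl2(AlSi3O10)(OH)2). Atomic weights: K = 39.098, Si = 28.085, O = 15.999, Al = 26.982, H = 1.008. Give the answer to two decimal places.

20.32 wt%

Molar mass of KAl2(AlSi3O10)(OH)2: 1*39.098 + 3*26.982 + 3*28.085 + 12*15.999 + 2*1.008 = 398.303 g/mol.
Mass of Al per formula unit: 3 × 26.982 = 80.946 g.
Weight fraction Al = 80.946 / 398.303 = 0.2032.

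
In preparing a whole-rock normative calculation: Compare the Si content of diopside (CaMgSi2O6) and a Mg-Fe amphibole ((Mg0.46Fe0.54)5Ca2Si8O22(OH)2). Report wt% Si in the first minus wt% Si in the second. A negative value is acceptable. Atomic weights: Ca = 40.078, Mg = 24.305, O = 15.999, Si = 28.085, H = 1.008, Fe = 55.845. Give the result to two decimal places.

0.91 percentage points

Si in CaMgSi2O6: molar mass 216.547 g/mol; 2×28.085 = 56.170 g → 25.94 wt%.
Si in (Mg0.46Fe0.54)5Ca2Si8O22(OH)2: molar mass 897.511 g/mol; 8×28.085 = 224.680 g → 25.03 wt%.
Difference = 25.94 − 25.03 = 0.91 percentage points.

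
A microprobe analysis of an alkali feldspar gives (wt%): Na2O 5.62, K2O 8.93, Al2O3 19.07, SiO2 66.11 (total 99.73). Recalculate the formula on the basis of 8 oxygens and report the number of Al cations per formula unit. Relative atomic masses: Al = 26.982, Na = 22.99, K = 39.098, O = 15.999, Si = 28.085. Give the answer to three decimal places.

Na2O (M=61.979): mol = 0.09068; Na = 0.18136, O = 0.09068.
K2O (M=94.195): mol = 0.09480; K = 0.18960, O = 0.09480.
Al2O3 (M=101.961): mol = 0.18703; Al = 0.37406, O = 0.56109.
SiO2 (M=60.083): mol = 1.10031; Si = 1.10031, O = 2.20062.
ΣO = 2.94719; factor = 8/ΣO = 2.71445.
Al apfu = 0.37406 × 2.71445 = 1.015.

1.015 Al apfu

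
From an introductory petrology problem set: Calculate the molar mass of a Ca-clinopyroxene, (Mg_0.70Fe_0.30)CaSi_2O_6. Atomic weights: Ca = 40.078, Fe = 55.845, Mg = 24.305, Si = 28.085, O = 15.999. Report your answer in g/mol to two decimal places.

M = 0.70(24.305) + 0.30(55.845) + 1(40.078) + 2(28.085) + 6(15.999)

226.01 g/mol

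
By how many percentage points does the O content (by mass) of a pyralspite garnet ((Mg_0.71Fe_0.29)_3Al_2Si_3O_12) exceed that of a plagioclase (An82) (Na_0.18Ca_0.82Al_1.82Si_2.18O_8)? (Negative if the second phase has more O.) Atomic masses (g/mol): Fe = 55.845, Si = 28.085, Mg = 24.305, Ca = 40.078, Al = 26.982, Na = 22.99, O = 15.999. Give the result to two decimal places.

O in (Mg_0.71Fe_0.29)_3Al_2Si_3O_12: molar mass 430.562 g/mol; 12×15.999 = 191.988 g → 44.59 wt%.
O in Na_0.18Ca_0.82Al_1.82Si_2.18O_8: molar mass 275.327 g/mol; 8×15.999 = 127.992 g → 46.49 wt%.
Difference = 44.59 − 46.49 = -1.90 percentage points.

-1.90 percentage points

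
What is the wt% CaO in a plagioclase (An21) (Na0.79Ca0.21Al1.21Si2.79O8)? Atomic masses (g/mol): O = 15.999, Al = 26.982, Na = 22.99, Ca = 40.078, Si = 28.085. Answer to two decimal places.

4.43 wt%

Formula mass = 265.576 g/mol.
0.21 Ca → 0.2100 mol CaO per formula unit; M(CaO) = 56.077, so CaO mass = 11.776 g.
11.776/265.576 × 100 = 4.43 wt%.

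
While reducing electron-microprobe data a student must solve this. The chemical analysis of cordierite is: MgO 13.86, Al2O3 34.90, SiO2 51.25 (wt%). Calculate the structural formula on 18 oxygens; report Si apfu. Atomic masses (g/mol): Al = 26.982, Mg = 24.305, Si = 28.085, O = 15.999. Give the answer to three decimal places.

4.990 Si apfu

13.86 wt% MgO ÷ 40.304 g/mol = 0.34389 mol, giving 0.34389 Mg and 0.34389 O.
34.90 wt% Al2O3 ÷ 101.961 g/mol = 0.34229 mol, giving 0.68458 Al and 1.02687 O.
51.25 wt% SiO2 ÷ 60.083 g/mol = 0.85299 mol, giving 0.85299 Si and 1.70598 O.
Oxygen sums to 3.07674; scaling by 18/3.07674 = 5.85035 puts the formula on 18 O.
Si: 0.85299 × 5.85035 = 4.990 atoms per formula unit.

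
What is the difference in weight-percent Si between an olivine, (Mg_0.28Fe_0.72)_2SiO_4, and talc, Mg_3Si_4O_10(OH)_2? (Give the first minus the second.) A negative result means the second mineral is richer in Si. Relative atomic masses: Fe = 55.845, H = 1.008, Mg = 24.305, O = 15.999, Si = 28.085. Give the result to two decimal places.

-14.53 percentage points

M((Mg_0.28Fe_0.72)_2SiO_4) = 186.109 g/mol, so wt% Si = 28.085/186.109 × 100 = 15.09%.
M(Mg_3Si_4O_10(OH)_2) = 379.259 g/mol, so wt% Si = 112.340/379.259 × 100 = 29.62%.
15.09 − 29.62 = -14.53 pp.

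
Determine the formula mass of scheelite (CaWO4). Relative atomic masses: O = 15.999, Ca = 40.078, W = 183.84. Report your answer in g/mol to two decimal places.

287.91 g/mol

The formula mass is the sum 1*40.078 + 1*183.84 + 4*15.999.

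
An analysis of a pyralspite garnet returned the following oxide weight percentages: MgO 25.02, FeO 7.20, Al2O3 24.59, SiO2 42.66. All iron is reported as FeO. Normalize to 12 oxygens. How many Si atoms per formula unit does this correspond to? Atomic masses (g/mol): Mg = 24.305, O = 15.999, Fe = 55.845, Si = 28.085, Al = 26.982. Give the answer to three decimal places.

MgO (M=40.304): mol = 0.62078; Mg = 0.62078, O = 0.62078.
FeO (M=71.844): mol = 0.10022; Fe = 0.10022, O = 0.10022.
Al2O3 (M=101.961): mol = 0.24117; Al = 0.48234, O = 0.72351.
SiO2 (M=60.083): mol = 0.71002; Si = 0.71002, O = 1.42004.
ΣO = 2.86455; factor = 12/ΣO = 4.18914.
Si apfu = 0.71002 × 4.18914 = 2.974.

2.974 Si apfu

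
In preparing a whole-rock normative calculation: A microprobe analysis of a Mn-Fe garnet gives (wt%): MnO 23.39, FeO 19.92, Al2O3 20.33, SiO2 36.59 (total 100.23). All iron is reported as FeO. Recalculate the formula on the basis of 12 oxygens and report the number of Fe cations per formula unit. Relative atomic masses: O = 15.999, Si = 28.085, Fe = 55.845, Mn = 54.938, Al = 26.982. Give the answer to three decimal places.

1.373 Fe apfu

MnO: 23.39/70.937 = 0.32973 mol → 0.32973 mol Mn, 0.32973 mol O.
FeO: 19.92/71.844 = 0.27727 mol → 0.27727 mol Fe, 0.27727 mol O.
Al2O3: 20.33/101.961 = 0.19939 mol → 0.39878 mol Al, 0.59817 mol O.
SiO2: 36.59/60.083 = 0.60899 mol → 0.60899 mol Si, 1.21798 mol O.
Total oxygen = 2.42315 mol. Normalization factor = 12/2.42315 = 4.95223.
Fe per 12 O = 0.27727 × 4.95223 = 1.373.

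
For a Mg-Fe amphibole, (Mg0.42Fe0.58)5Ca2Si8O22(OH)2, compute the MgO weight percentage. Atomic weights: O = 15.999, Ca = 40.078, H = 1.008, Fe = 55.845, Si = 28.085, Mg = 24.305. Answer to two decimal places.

9.36 wt%

Formula mass = 903.819 g/mol.
2.10 Mg → 2.1000 mol MgO per formula unit; M(MgO) = 40.304, so MgO mass = 84.638 g.
84.638/903.819 × 100 = 9.36 wt%.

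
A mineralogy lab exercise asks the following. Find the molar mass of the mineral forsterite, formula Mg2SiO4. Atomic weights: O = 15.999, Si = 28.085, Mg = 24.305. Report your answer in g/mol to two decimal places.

M = 2(24.305) + 1(28.085) + 4(15.999)

140.69 g/mol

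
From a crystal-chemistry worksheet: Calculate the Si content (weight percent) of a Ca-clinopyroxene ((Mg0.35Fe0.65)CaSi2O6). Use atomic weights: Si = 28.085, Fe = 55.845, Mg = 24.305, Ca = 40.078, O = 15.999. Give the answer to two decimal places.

23.70 weight percent

M((Mg0.35Fe0.65)CaSi2O6) = 237.048 g/mol.
Si contributes 2 × 28.085 = 56.170 g per mole.
56.170/237.048 = 0.2370 → 23.70%.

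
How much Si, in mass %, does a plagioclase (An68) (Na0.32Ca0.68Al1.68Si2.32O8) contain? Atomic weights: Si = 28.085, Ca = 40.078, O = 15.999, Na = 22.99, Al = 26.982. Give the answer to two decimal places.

23.86 mass %

Formula mass = 0.32×22.99 + 0.68×40.078 + 1.68×26.982 + 2.32×28.085 + 8×15.999 = 273.089 g/mol, of which 65.157 g is Si.
So Si makes up 65.157/273.089 = 0.2386 of the mass, i.e. 23.86%.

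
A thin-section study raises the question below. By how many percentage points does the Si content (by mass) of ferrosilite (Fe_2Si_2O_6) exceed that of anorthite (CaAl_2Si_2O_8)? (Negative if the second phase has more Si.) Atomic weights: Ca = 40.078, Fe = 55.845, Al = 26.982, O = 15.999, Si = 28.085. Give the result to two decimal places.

1.10 percentage points

M(Fe_2Si_2O_6) = 263.854 g/mol, so wt% Si = 56.170/263.854 × 100 = 21.29%.
M(CaAl_2Si_2O_8) = 278.204 g/mol, so wt% Si = 56.170/278.204 × 100 = 20.19%.
21.29 − 20.19 = 1.10 pp.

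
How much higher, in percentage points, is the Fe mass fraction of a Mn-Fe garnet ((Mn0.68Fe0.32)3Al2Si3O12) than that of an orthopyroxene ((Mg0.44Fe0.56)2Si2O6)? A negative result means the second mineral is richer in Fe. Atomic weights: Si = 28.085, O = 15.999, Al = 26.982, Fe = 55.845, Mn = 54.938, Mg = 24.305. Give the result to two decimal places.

-15.68 percentage points

Fe in (Mn0.68Fe0.32)3Al2Si3O12: molar mass 495.892 g/mol; 0.96×55.845 = 53.611 g → 10.81 wt%.
Fe in (Mg0.44Fe0.56)2Si2O6: molar mass 236.099 g/mol; 1.12×55.845 = 62.546 g → 26.49 wt%.
Difference = 10.81 − 26.49 = -15.68 percentage points.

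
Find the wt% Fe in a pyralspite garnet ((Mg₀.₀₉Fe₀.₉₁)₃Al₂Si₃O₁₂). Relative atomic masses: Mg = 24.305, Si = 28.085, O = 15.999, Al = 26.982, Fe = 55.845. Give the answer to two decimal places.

31.16 mass %

Formula mass = 0.27·24.305 + 2.73·55.845 + 2·26.982 + 3·28.085 + 12·15.999 = 489.226 g/mol, of which 152.457 g is Fe.
So Fe makes up 152.457/489.226 = 0.3116 of the mass, i.e. 31.16%.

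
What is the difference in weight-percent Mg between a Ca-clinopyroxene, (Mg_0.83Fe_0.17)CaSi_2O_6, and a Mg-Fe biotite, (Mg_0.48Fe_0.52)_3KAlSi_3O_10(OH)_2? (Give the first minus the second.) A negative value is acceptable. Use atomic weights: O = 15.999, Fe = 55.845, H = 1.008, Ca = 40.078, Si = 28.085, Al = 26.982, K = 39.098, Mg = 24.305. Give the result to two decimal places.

First mineral: 20.173 g Mg in 221.909 g formula = 9.09 wt% Mg.
Second mineral: 34.999 g Mg in 466.456 g formula = 7.50 wt% Mg.
9.09% − 7.50% gives a difference of 1.59 percentage points.

1.59 percentage points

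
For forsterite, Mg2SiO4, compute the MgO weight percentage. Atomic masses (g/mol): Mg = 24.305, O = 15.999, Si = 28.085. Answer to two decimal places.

Formula mass = 140.691 g/mol.
2 Mg → 2.0000 mol MgO per formula unit; M(MgO) = 40.304, so MgO mass = 80.608 g.
80.608/140.691 × 100 = 57.29 wt%.

57.29 wt%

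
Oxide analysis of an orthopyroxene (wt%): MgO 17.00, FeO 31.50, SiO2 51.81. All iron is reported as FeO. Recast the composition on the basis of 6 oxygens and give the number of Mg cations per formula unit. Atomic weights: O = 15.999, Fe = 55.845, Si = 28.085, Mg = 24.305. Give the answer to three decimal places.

MgO: 17.00/40.304 = 0.42179 mol → 0.42179 mol Mg, 0.42179 mol O.
FeO: 31.50/71.844 = 0.43845 mol → 0.43845 mol Fe, 0.43845 mol O.
SiO2: 51.81/60.083 = 0.86231 mol → 0.86231 mol Si, 1.72462 mol O.
Total oxygen = 2.58486 mol. Normalization factor = 6/2.58486 = 2.32121.
Mg per 6 O = 0.42179 × 2.32121 = 0.979.

0.979 Mg apfu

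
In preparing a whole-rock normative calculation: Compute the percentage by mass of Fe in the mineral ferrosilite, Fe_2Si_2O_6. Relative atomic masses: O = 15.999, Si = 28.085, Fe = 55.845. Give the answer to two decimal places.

M(Fe_2Si_2O_6) = 263.854 g/mol.
Fe contributes 2 × 55.845 = 111.690 g per mole.
111.690/263.854 = 0.4233 → 42.33%.

42.33 wt%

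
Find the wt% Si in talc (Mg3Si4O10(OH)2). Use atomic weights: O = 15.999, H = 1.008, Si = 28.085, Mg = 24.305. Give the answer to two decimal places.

29.62 weight percent

M(Mg3Si4O10(OH)2) = 379.259 g/mol.
Si contributes 4 × 28.085 = 112.340 g per mole.
112.340/379.259 = 0.2962 → 29.62%.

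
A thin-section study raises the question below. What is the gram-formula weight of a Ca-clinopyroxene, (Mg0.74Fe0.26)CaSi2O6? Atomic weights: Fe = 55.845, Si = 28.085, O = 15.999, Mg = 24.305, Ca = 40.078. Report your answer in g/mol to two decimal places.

224.75 g/mol

M = 0.74×24.305 + 0.26×55.845 + 1×40.078 + 2×28.085 + 6×15.999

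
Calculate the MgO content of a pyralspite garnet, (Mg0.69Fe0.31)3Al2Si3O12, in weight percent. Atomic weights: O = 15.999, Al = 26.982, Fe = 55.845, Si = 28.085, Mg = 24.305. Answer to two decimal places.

19.29 wt%

Formula mass = 432.454 g/mol.
2.07 Mg → 2.0700 mol MgO per formula unit; M(MgO) = 40.304, so MgO mass = 83.429 g.
83.429/432.454 × 100 = 19.29 wt%.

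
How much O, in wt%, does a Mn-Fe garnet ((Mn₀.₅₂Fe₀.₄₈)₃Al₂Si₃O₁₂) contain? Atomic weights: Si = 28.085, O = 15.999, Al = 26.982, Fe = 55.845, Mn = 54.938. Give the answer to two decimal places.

M((Mn₀.₅₂Fe₀.₄₈)₃Al₂Si₃O₁₂) = 496.327 g/mol.
O contributes 12 × 15.999 = 191.988 g per mole.
191.988/496.327 = 0.3868 → 38.68%.

38.68 wt%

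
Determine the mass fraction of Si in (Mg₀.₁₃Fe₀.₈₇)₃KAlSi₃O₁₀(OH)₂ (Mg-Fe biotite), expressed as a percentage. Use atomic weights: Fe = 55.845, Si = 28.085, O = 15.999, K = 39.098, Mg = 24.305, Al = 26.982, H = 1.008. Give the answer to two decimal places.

16.87 weight percent

Molar mass of (Mg₀.₁₃Fe₀.₈₇)₃KAlSi₃O₁₀(OH)₂: 0.39·24.305 + 2.61·55.845 + 1·39.098 + 1·26.982 + 3·28.085 + 12·15.999 + 2·1.008 = 499.573 g/mol.
Mass of Si per formula unit: 3 × 28.085 = 84.255 g.
Weight fraction Si = 84.255 / 499.573 = 0.1687.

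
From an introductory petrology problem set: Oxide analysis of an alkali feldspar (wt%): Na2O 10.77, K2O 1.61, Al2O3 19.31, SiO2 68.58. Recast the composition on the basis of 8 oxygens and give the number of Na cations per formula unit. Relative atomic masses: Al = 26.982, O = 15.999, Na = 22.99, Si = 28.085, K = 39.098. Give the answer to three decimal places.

0.914 Na apfu

Na2O (M=61.979): mol = 0.17377; Na = 0.34754, O = 0.17377.
K2O (M=94.195): mol = 0.01709; K = 0.03418, O = 0.01709.
Al2O3 (M=101.961): mol = 0.18939; Al = 0.37878, O = 0.56817.
SiO2 (M=60.083): mol = 1.14142; Si = 1.14142, O = 2.28284.
ΣO = 3.04187; factor = 8/ΣO = 2.62996.
Na apfu = 0.34754 × 2.62996 = 0.914.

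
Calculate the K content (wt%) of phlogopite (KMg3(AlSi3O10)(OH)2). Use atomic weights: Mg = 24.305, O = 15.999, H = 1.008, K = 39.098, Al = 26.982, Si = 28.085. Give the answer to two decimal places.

9.37 wt%

Molar mass of KMg3(AlSi3O10)(OH)2: 1*39.098 + 3*24.305 + 1*26.982 + 3*28.085 + 12*15.999 + 2*1.008 = 417.254 g/mol.
Mass of K per formula unit: 1 × 39.098 = 39.098 g.
Weight fraction K = 39.098 / 417.254 = 0.0937.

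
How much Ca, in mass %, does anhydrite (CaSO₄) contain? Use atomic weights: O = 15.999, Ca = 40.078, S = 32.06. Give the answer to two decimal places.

29.44 mass %

M(CaSO₄) = 136.134 g/mol.
Ca contributes 1 × 40.078 = 40.078 g per mole.
40.078/136.134 = 0.2944 → 29.44%.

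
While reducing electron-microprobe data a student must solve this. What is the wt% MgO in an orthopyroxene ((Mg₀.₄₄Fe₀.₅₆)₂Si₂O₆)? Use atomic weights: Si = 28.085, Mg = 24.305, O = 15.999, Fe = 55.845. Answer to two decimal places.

Molar mass of (Mg₀.₄₄Fe₀.₅₆)₂Si₂O₆ = 0.88*24.305 + 1.12*55.845 + 2*28.085 + 6*15.999 = 236.099 g/mol.
Each formula unit contains 0.88 Mg, equivalent to 0.88/1 = 0.8800 mol MgO.
M(MgO) = 1×24.305 + 1×15.999 = 40.304 g/mol.
Mass of MgO per formula unit = 0.8800 × 40.304 = 35.468 g.
MgO wt% = 35.468 / 236.099 × 100 = 15.02%.

15.02 wt%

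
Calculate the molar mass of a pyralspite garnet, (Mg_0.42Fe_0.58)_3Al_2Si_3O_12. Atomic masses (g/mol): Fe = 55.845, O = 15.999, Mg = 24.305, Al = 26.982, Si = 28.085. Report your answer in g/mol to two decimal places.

458.00 g/mol

The formula mass is the sum 1.26(24.305) + 1.74(55.845) + 2(26.982) + 3(28.085) + 12(15.999).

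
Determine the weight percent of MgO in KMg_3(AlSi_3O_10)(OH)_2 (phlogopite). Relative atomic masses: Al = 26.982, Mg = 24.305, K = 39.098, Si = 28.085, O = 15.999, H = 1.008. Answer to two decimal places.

28.98 wt%

Molar mass of KMg_3(AlSi_3O_10)(OH)_2 = 1·39.098 + 3·24.305 + 1·26.982 + 3·28.085 + 12·15.999 + 2·1.008 = 417.254 g/mol.
Each formula unit contains 3 Mg, equivalent to 3/1 = 3.0000 mol MgO.
M(MgO) = 1×24.305 + 1×15.999 = 40.304 g/mol.
Mass of MgO per formula unit = 3.0000 × 40.304 = 120.912 g.
MgO wt% = 120.912 / 417.254 × 100 = 28.98%.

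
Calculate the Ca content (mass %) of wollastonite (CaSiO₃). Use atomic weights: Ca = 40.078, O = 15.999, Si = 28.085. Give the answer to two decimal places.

M(CaSiO₃) = 116.160 g/mol.
Ca contributes 1 × 40.078 = 40.078 g per mole.
40.078/116.160 = 0.3450 → 34.50%.

34.50 mass %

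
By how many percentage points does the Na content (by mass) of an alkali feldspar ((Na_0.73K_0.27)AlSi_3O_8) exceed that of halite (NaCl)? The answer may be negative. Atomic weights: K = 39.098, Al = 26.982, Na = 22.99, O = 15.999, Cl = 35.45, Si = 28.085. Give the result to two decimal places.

Na in (Na_0.73K_0.27)AlSi_3O_8: molar mass 266.568 g/mol; 0.73×22.99 = 16.783 g → 6.30 wt%.
Na in NaCl: molar mass 58.440 g/mol; 1×22.99 = 22.990 g → 39.34 wt%.
Difference = 6.30 − 39.34 = -33.04 percentage points.

-33.04 percentage points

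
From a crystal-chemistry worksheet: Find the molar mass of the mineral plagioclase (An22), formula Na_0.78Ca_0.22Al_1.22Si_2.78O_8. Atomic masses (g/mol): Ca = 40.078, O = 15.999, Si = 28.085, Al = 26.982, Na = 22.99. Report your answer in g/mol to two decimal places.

265.74 g/mol

The formula mass is the sum 0.78(22.99) + 0.22(40.078) + 1.22(26.982) + 2.78(28.085) + 8(15.999).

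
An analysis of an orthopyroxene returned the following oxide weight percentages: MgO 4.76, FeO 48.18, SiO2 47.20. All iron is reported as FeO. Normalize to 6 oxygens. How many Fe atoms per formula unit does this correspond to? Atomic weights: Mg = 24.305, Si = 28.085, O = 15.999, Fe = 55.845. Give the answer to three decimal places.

1.705 Fe apfu

MgO: 4.76/40.304 = 0.11810 mol → 0.11810 mol Mg, 0.11810 mol O.
FeO: 48.18/71.844 = 0.67062 mol → 0.67062 mol Fe, 0.67062 mol O.
SiO2: 47.20/60.083 = 0.78558 mol → 0.78558 mol Si, 1.57116 mol O.
Total oxygen = 2.35988 mol. Normalization factor = 6/2.35988 = 2.54250.
Fe per 6 O = 0.67062 × 2.54250 = 1.705.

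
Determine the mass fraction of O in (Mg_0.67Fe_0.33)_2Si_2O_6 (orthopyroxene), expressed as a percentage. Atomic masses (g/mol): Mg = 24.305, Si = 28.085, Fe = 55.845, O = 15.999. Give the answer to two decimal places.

M((Mg_0.67Fe_0.33)_2Si_2O_6) = 221.590 g/mol.
O contributes 6 × 15.999 = 95.994 g per mole.
95.994/221.590 = 0.4332 → 43.32%.

43.32 weight percent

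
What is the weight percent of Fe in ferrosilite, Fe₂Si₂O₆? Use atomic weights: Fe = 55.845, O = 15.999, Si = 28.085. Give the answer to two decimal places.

Molar mass of Fe₂Si₂O₆: 2·55.845 + 2·28.085 + 6·15.999 = 263.854 g/mol.
Mass of Fe per formula unit: 2 × 55.845 = 111.690 g.
Weight fraction Fe = 111.690 / 263.854 = 0.4233.

42.33 wt%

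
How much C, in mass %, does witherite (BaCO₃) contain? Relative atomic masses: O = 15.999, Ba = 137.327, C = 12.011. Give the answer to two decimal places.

M(BaCO₃) = 197.335 g/mol.
C contributes 1 × 12.011 = 12.011 g per mole.
12.011/197.335 = 0.0609 → 6.09%.

6.09 mass %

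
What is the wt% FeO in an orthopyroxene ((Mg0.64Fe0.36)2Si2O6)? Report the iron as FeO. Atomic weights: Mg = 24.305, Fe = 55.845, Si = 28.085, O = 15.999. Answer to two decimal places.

M((Mg0.64Fe0.36)2Si2O6) = 223.483 g/mol; M(FeO) = 71.844 g/mol.
Moles FeO per formula unit = 0.72 Fe ÷ 1 = 0.7200.
FeO fraction = (0.7200 × 71.844) / 223.483 = 51.728/223.483 = 0.2315.

23.15 wt%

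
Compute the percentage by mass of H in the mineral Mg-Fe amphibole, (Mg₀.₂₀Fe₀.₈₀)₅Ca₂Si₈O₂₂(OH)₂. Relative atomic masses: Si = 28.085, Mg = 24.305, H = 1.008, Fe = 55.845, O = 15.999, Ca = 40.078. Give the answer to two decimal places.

0.21 weight percent

M((Mg₀.₂₀Fe₀.₈₀)₅Ca₂Si₈O₂₂(OH)₂) = 938.513 g/mol.
H contributes 2 × 1.008 = 2.016 g per mole.
2.016/938.513 = 0.0021 → 0.21%.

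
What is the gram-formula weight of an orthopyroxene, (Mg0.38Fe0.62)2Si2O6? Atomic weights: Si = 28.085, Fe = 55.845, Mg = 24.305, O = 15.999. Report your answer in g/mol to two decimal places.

239.88 g/mol

The formula mass is the sum 0.76×24.305 + 1.24×55.845 + 2×28.085 + 6×15.999.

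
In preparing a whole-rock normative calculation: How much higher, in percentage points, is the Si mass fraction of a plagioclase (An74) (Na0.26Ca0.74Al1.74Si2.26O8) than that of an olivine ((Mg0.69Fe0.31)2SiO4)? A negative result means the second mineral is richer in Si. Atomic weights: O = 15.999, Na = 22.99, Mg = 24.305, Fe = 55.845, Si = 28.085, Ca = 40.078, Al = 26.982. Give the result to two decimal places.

5.63 percentage points

Si in Na0.26Ca0.74Al1.74Si2.26O8: molar mass 274.048 g/mol; 2.26×28.085 = 63.472 g → 23.16 wt%.
Si in (Mg0.69Fe0.31)2SiO4: molar mass 160.246 g/mol; 1×28.085 = 28.085 g → 17.53 wt%.
Difference = 23.16 − 17.53 = 5.63 percentage points.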